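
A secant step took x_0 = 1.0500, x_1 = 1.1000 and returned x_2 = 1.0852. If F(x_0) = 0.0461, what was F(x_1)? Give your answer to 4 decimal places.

The secant line through (1.0500, 0.0461) and (1.1000, F(x_1)) crosses zero at x_2 = 1.0852.
So (1.0500, 0.0461), (1.1000, F(x_1)), (1.0852, 0) are collinear:
F(x_1) = 0.0461 · (1.1000 − 1.0852) / (1.0500 − 1.0852) = 0.0461 · (0.014800)/(-0.035200) = -0.019383

-0.0194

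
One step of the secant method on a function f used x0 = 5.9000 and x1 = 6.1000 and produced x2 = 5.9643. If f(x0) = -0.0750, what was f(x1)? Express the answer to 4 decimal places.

0.1583

The secant line through (5.9000, -0.0750) and (6.1000, f(x1)) crosses zero at x2 = 5.9643.
So (5.9000, -0.0750), (6.1000, f(x1)), (5.9643, 0) are collinear:
f(x1) = -0.0750 · (6.1000 − 5.9643) / (5.9000 − 5.9643) = -0.0750 · (0.135700)/(-0.064300) = 0.158281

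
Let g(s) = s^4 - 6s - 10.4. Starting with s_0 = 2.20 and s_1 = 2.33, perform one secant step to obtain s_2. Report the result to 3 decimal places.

2.204

g(2.20) = -0.17440, g(2.33) = 5.09296
s_2 = 2.33000 − 5.09296·(2.33000 − 2.20000) / (5.09296 − (-0.17440)) = 2.33000 − (0.66208)/(5.26736) = 2.20430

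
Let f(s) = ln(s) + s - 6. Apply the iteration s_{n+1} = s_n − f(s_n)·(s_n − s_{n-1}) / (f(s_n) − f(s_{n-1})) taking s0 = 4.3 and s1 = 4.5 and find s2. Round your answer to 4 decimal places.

f(4.3) = -0.241385, f(4.5) = 0.004077
s2 = 4.500000 − 0.004077·(4.500000 − 4.300000) / (0.004077 − (-0.241385)) = 4.500000 − (0.000815)/(0.245462) = 4.496678

4.4967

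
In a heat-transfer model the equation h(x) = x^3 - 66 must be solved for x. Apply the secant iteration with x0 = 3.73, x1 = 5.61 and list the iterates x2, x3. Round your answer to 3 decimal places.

3.943, 4.011

h(3.73) = -14.10488, h(5.61) = 110.55848
x2 = 5.61000 − 110.55848·(5.61000 − 3.73000) / (110.55848 − (-14.10488)) = 5.61000 − (207.84994)/(124.66336) = 3.94271
h(3.94271) = -4.71071
x3 = 3.94271 − (-4.71071)·(3.94271 − 5.61000) / (-4.71071 − 110.55848) = 3.94271 − (7.85412)/(-115.26919) = 4.01085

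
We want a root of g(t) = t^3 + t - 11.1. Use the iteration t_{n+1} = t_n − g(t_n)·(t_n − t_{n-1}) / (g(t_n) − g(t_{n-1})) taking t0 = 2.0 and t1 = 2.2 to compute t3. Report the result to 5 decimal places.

g(2.0) = -1.1000000, g(2.2) = 1.7480000
t2 = 2.2000000 − 1.7480000·(2.2000000 − 2.0000000) / (1.7480000 − (-1.1000000)) = 2.2000000 − (0.3496000)/(2.8480000) = 2.0772472
g(2.0772472) = -0.0595228
t3 = 2.0772472 − (-0.0595228)·(2.0772472 − 2.2000000) / (-0.0595228 − 1.7480000) = 2.0772472 − (0.0073066)/(-1.8075228) = 2.0812895

2.08129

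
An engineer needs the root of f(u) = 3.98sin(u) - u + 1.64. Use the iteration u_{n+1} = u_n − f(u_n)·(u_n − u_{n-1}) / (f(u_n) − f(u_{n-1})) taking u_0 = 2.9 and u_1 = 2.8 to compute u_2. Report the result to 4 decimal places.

f(2.9) = -0.307788, f(2.8) = 0.173253
u_2 = 2.800000 − 0.173253·(2.800000 − 2.900000) / (0.173253 − (-0.307788)) = 2.800000 − (-0.017325)/(0.481041) = 2.836016

2.8360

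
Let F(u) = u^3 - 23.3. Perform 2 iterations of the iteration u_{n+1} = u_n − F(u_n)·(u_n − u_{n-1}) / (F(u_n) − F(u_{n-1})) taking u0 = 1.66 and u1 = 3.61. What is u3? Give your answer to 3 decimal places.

F(1.66) = -18.72570, F(3.61) = 23.74588
u2 = 3.61000 − 23.74588·(3.61000 − 1.66000) / (23.74588 − (-18.72570)) = 3.61000 − (46.30447)/(42.47158) = 2.51975
F(2.51975) = -7.30167
u3 = 2.51975 − (-7.30167)·(2.51975 − 3.61000) / (-7.30167 − 23.74588) = 2.51975 − (7.96062)/(-31.04756) = 2.77616

2.776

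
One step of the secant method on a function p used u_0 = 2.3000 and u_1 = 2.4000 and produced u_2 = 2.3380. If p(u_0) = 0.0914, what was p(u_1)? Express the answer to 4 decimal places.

-0.1491

The secant line through (2.3000, 0.0914) and (2.4000, p(u_1)) crosses zero at u_2 = 2.3380.
So (2.3000, 0.0914), (2.4000, p(u_1)), (2.3380, 0) are collinear:
p(u_1) = 0.0914 · (2.4000 − 2.3380) / (2.3000 − 2.3380) = 0.0914 · (0.062000)/(-0.038000) = -0.149126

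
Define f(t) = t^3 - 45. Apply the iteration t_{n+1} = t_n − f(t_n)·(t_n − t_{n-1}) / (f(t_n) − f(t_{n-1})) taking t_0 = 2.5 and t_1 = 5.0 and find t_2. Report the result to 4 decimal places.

3.1714

f(2.5) = -29.375000, f(5.0) = 80.000000
t_2 = 5.000000 − 80.000000·(5.000000 − 2.500000) / (80.000000 − (-29.375000)) = 5.000000 − (200.000000)/(109.375000) = 3.171429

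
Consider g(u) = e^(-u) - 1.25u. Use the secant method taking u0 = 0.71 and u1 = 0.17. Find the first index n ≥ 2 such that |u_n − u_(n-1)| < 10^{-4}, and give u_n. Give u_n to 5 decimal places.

n = 5, u_n = 0.49007

g(0.71) = -0.3958558, g(0.17) = 0.6311648
u2 = 0.1700000 − 0.6311648·(-0.5400000)/(1.0270206) = 0.5018619;  |Δ| = 0.3318619
g(0.5018619) = -0.0219249
u3 = 0.5018619 − (-0.0219249)·(0.3318619)/(-0.6530898) = 0.4907209;  |Δ| = 0.0111410
g(0.4907209) = -0.0012162
u4 = 0.4907209 − (-0.0012162)·(-0.0111410)/(0.0207087) = 0.4900666;  |Δ| = 0.0006543
g(0.4900666) = 0.0000024
u5 = 0.4900666 − 0.0000024·(-0.0006543)/(0.0012186) = 0.4900679;  |Δ| = 0.0000013
|u5 − u4| = 0.0000013 < 10^{-4}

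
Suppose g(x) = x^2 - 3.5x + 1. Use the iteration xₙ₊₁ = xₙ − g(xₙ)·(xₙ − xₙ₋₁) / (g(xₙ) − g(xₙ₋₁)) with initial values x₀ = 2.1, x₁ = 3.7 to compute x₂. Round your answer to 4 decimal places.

2.9435

g(2.1) = -1.940000, g(3.7) = 1.740000
x₂ = 3.700000 − 1.740000·(3.700000 − 2.100000) / (1.740000 − (-1.940000)) = 3.700000 − (2.784000)/(3.680000) = 2.943478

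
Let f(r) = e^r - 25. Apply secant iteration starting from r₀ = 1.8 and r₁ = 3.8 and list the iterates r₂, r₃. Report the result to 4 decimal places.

f(1.8) = -18.950353, f(3.8) = 19.701184
r₂ = 3.800000 − 19.701184·(3.800000 − 1.800000) / (19.701184 − (-18.950353)) = 3.800000 − (39.402369)/(38.651537) = 2.780574
f(2.780574) = -8.871719
r₃ = 2.780574 − (-8.871719)·(2.780574 − 3.800000) / (-8.871719 − 19.701184) = 2.780574 − (9.044058)/(-28.572903) = 3.097100

2.7806, 3.0971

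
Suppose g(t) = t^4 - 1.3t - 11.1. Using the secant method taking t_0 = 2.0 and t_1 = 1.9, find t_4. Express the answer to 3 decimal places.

g(2.0) = 2.30000, g(1.9) = -0.53790
t_2 = 1.90000 − (-0.53790)·(1.90000 − 2.00000) / (-0.53790 − 2.30000) = 1.90000 − (0.05379)/(-2.83790) = 1.91895
g(1.91895) = -0.03468
t_3 = 1.91895 − (-0.03468)·(1.91895 − 1.90000) / (-0.03468 − (-0.53790)) = 1.91895 − (-0.00066)/(0.50322) = 1.92026
g(1.92026) = 0.00058
t_4 = 1.92026 − 0.00058·(1.92026 − 1.91895) / (0.00058 − (-0.03468)) = 1.92026 − (0.00000)/(0.03526) = 1.92024

1.920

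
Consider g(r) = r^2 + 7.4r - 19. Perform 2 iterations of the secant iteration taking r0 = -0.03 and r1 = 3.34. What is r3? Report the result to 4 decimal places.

g(-0.03) = -19.221100, g(3.34) = 16.871600
r2 = 3.340000 − 16.871600·(3.340000 − (-0.030000)) / (16.871600 − (-19.221100)) = 3.340000 − (56.857292)/(36.092700) = 1.764687
g(1.764687) = -2.827194
r3 = 1.764687 − (-2.827194)·(1.764687 − 3.340000) / (-2.827194 − 16.871600) = 1.764687 − (4.453714)/(-19.698794) = 1.990778

1.9908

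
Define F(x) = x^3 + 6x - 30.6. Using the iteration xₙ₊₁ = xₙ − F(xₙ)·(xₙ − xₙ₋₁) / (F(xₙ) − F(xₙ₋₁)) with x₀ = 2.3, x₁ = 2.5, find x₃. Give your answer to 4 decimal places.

2.4990

F(2.3) = -4.633000, F(2.5) = 0.025000
x₂ = 2.500000 − 0.025000·(2.500000 − 2.300000) / (0.025000 − (-4.633000)) = 2.500000 − (0.005000)/(4.658000) = 2.498927
F(2.498927) = -0.001559
x₃ = 2.498927 − (-0.001559)·(2.498927 − 2.500000) / (-0.001559 − 0.025000) = 2.498927 − (0.000002)/(-0.026559) = 2.498990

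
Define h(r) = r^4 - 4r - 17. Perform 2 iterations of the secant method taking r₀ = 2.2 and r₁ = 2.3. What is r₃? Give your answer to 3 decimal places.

2.259

h(2.2) = -2.37440, h(2.3) = 1.78410
r₂ = 2.30000 − 1.78410·(2.30000 − 2.20000) / (1.78410 − (-2.37440)) = 2.30000 − (0.17841)/(4.15850) = 2.25710
h(2.25710) = -0.07457
r₃ = 2.25710 − (-0.07457)·(2.25710 − 2.30000) / (-0.07457 − 1.78410) = 2.25710 − (0.00320)/(-1.85867) = 2.25882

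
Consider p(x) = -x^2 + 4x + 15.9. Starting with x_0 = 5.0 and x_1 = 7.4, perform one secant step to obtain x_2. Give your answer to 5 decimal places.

6.29762

p(5.0) = 10.9000000, p(7.4) = -9.2600000
x_2 = 7.4000000 − (-9.2600000)·(7.4000000 − 5.0000000) / (-9.2600000 − 10.9000000) = 7.4000000 − (-22.2240000)/(-20.1600000) = 6.2976190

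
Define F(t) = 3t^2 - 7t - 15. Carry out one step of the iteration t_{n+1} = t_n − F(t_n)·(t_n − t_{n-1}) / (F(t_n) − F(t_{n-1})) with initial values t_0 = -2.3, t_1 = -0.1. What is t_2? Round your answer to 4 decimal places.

-1.1049

F(-2.3) = 16.970000, F(-0.1) = -14.270000
t_2 = -0.100000 − (-14.270000)·(-0.100000 − (-2.300000)) / (-14.270000 − 16.970000) = -0.100000 − (-31.394000)/(-31.240000) = -1.104930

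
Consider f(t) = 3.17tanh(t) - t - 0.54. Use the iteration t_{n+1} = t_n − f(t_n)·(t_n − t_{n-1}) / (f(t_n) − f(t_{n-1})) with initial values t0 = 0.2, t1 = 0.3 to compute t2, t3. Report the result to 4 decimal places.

f(0.2) = -0.114320, f(0.3) = 0.083461
t2 = 0.300000 − 0.083461·(0.300000 − 0.200000) / (0.083461 − (-0.114320)) = 0.300000 − (0.008346)/(0.197781) = 0.257801
f(0.257801) = 0.001793
t3 = 0.257801 − 0.001793·(0.257801 − 0.300000) / (0.001793 − 0.083461) = 0.257801 − (-0.000076)/(-0.081668) = 0.256875

0.2578, 0.2569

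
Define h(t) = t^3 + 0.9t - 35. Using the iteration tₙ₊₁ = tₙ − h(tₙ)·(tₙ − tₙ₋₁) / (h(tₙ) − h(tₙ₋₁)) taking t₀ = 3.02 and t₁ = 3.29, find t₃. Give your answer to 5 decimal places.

h(3.02) = -4.7383920, h(3.29) = 3.5722890
t₂ = 3.2900000 − 3.5722890·(3.2900000 − 3.0200000) / (3.5722890 − (-4.7383920)) = 3.2900000 − (0.9645180)/(8.3106810) = 3.1739424
h(3.1739424) = -0.1694419
t₃ = 3.1739424 − (-0.1694419)·(3.1739424 − 3.2900000) / (-0.1694419 − 3.5722890) = 3.1739424 − (0.0196650)/(-3.7417309) = 3.1791980

3.17920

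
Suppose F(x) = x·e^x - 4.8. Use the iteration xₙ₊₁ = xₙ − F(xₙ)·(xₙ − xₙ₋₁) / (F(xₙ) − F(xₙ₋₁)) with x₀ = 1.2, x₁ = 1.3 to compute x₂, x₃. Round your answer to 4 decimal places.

F(1.2) = -0.815860, F(1.3) = -0.029914
x₂ = 1.300000 − (-0.029914)·(1.300000 − 1.200000) / (-0.029914 − (-0.815860)) = 1.300000 − (-0.002991)/(0.785945) = 1.303806
F(1.303806) = 0.002295
x₃ = 1.303806 − 0.002295·(1.303806 − 1.300000) / (0.002295 − (-0.029914)) = 1.303806 − (0.000009)/(0.032209) = 1.303535

1.3038, 1.3035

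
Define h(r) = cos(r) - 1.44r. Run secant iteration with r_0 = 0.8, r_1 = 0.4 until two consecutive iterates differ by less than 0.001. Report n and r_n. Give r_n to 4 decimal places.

n = 4, r_n = 0.5806

h(0.8) = -0.455293, h(0.4) = 0.345061
r_2 = 0.400000 − 0.345061·(-0.400000)/(0.800354) = 0.572454;  |Δ| = 0.172454
h(0.572454) = 0.016240
r_3 = 0.572454 − 0.016240·(0.172454)/(-0.328821) = 0.580971;  |Δ| = 0.008517
h(0.580971) = -0.000669
r_4 = 0.580971 − (-0.000669)·(0.008517)/(-0.016909) = 0.580634;  |Δ| = 0.000337
|r_4 − r_3| = 0.000337 < 0.001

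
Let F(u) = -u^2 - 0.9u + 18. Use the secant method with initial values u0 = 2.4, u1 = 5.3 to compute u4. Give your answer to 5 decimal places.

3.81754

F(2.4) = 10.0800000, F(5.3) = -14.8600000
u2 = 5.3000000 − (-14.8600000)·(5.3000000 − 2.4000000) / (-14.8600000 − 10.0800000) = 5.3000000 − (-43.0940000)/(-24.9400000) = 3.5720930
F(3.5720930) = 2.0252677
u3 = 3.5720930 − 2.0252677·(3.5720930 − 5.3000000) / (2.0252677 − (-14.8600000)) = 3.5720930 − (-3.4994742)/(16.8852677) = 3.7793432
F(3.7793432) = 0.3151564
u4 = 3.7793432 − 0.3151564·(3.7793432 − 3.5720930) / (0.3151564 − 2.0252677) = 3.7793432 − (0.0653162)/(-1.7101114) = 3.8175373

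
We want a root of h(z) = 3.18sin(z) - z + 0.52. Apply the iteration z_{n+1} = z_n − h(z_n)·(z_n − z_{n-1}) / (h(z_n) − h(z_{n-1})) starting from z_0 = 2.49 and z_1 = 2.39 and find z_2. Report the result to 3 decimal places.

h(2.49) = -0.04148, h(2.39) = 0.30131
z_2 = 2.39000 − 0.30131·(2.39000 − 2.49000) / (0.30131 − (-0.04148)) = 2.39000 − (-0.03013)/(0.34279) = 2.47790

2.478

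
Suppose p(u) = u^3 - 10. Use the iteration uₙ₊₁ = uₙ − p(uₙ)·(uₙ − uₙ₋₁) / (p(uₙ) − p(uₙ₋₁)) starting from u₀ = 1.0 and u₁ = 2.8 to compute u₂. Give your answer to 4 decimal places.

1.7732

p(1.0) = -9.000000, p(2.8) = 11.952000
u₂ = 2.800000 − 11.952000·(2.800000 − 1.000000) / (11.952000 − (-9.000000)) = 2.800000 − (21.513600)/(20.952000) = 1.773196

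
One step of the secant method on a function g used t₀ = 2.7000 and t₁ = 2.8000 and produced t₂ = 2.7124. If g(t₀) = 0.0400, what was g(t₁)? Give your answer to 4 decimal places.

The secant line through (2.7000, 0.0400) and (2.8000, g(t₁)) crosses zero at t₂ = 2.7124.
So (2.7000, 0.0400), (2.8000, g(t₁)), (2.7124, 0) are collinear:
g(t₁) = 0.0400 · (2.8000 − 2.7124) / (2.7000 − 2.7124) = 0.0400 · (0.087600)/(-0.012400) = -0.282581

-0.2826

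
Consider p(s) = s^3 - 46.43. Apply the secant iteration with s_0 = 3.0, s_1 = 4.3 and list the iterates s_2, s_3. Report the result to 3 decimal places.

3.481, 3.574

p(3.0) = -19.43000, p(4.3) = 33.07700
s_2 = 4.30000 − 33.07700·(4.30000 − 3.00000) / (33.07700 − (-19.43000)) = 4.30000 − (43.00010)/(52.50700) = 3.48106
p(3.48106) = -4.24730
s_3 = 3.48106 − (-4.24730)·(3.48106 − 4.30000) / (-4.24730 − 33.07700) = 3.48106 − (3.47828)/(-37.32430) = 3.57425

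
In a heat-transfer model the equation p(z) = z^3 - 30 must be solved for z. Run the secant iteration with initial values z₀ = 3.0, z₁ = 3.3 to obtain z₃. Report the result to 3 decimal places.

3.107

p(3.0) = -3.00000, p(3.3) = 5.93700
z₂ = 3.30000 − 5.93700·(3.30000 − 3.00000) / (5.93700 − (-3.00000)) = 3.30000 − (1.78110)/(8.93700) = 3.10070
p(3.10070) = -0.18867
z₃ = 3.10070 − (-0.18867)·(3.10070 − 3.30000) / (-0.18867 − 5.93700) = 3.10070 − (0.03760)/(-6.12567) = 3.10684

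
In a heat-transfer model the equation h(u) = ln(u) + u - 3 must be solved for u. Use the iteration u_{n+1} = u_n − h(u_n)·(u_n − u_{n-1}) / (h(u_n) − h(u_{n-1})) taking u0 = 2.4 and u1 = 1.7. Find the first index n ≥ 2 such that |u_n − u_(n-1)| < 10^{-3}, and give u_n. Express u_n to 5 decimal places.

h(2.4) = 0.2754687, h(1.7) = -0.7693717
u2 = 1.7000000 − (-0.7693717)·(-0.7000000)/(-1.0448405) = 2.2154473;  |Δ| = 0.5154473
h(2.2154473) = 0.0109016
u3 = 2.2154473 − 0.0109016·(0.5154473)/(0.7802734) = 2.2082457;  |Δ| = 0.0072016
h(2.2082457) = 0.0004441
u4 = 2.2082457 − 0.0004441·(-0.0072016)/(-0.0104575) = 2.2079399;  |Δ| = 0.0003058
|u4 − u3| = 0.0003058 < 10^{-3}

n = 4, u_n = 2.20794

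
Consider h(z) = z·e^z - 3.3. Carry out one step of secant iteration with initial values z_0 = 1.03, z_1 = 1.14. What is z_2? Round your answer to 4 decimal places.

1.0972

h(1.03) = -0.414902, h(1.14) = 0.264516
z_2 = 1.140000 − 0.264516·(1.140000 − 1.030000) / (0.264516 − (-0.414902)) = 1.140000 − (0.029097)/(0.679418) = 1.097174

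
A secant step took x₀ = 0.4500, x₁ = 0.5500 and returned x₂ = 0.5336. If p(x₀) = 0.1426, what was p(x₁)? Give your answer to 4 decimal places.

The secant line through (0.4500, 0.1426) and (0.5500, p(x₁)) crosses zero at x₂ = 0.5336.
So (0.4500, 0.1426), (0.5500, p(x₁)), (0.5336, 0) are collinear:
p(x₁) = 0.1426 · (0.5500 − 0.5336) / (0.4500 − 0.5336) = 0.1426 · (0.016400)/(-0.083600) = -0.027974

-0.0280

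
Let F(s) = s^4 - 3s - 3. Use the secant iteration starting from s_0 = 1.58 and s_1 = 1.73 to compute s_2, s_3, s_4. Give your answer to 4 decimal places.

1.6794, 1.6844, 1.6846

F(1.58) = -1.507987, F(1.73) = 0.767450
s_2 = 1.730000 − 0.767450·(1.730000 − 1.580000) / (0.767450 − (-1.507987)) = 1.730000 − (0.115118)/(2.275437) = 1.679409
F(1.679409) = -0.083495
s_3 = 1.679409 − (-0.083495)·(1.679409 − 1.730000) / (-0.083495 − 0.767450) = 1.679409 − (0.004224)/(-0.850945) = 1.684373
F(1.684373) = -0.003918
s_4 = 1.684373 − (-0.003918)·(1.684373 − 1.679409) / (-0.003918 − (-0.083495)) = 1.684373 − (-0.000019)/(0.079577) = 1.684617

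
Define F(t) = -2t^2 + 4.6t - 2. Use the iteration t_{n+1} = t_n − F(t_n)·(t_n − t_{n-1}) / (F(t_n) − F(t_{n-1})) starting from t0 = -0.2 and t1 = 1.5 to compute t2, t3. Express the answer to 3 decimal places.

1.300, 1.900

F(-0.2) = -3.00000, F(1.5) = 0.40000
t2 = 1.50000 − 0.40000·(1.50000 − (-0.20000)) / (0.40000 − (-3.00000)) = 1.50000 − (0.68000)/(3.40000) = 1.30000
F(1.30000) = 0.60000
t3 = 1.30000 − 0.60000·(1.30000 − 1.50000) / (0.60000 − 0.40000) = 1.30000 − (-0.12000)/(0.20000) = 1.90000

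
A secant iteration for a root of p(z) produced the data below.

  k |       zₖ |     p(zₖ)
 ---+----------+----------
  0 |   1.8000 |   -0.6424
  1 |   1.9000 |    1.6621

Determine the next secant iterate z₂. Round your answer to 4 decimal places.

1.8279

z₂ = 1.9000 − 1.6621·(1.9000 − 1.8000) / (1.6621 − (-0.6424))
   = 1.9000 − (0.166210)/(2.304500) = 1.827876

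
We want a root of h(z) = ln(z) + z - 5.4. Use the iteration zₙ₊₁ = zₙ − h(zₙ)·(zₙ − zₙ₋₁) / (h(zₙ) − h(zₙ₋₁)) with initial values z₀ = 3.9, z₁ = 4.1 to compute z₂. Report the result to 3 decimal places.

4.011

h(3.9) = -0.13902, h(4.1) = 0.11099
z₂ = 4.10000 − 0.11099·(4.10000 − 3.90000) / (0.11099 − (-0.13902)) = 4.10000 − (0.02220)/(0.25001) = 4.01121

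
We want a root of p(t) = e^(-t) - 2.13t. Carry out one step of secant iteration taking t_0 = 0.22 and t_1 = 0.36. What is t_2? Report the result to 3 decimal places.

0.336

p(0.22) = 0.33392, p(0.36) = -0.06912
t_2 = 0.36000 − (-0.06912)·(0.36000 − 0.22000) / (-0.06912 − 0.33392) = 0.36000 − (-0.00968)/(-0.40304) = 0.33599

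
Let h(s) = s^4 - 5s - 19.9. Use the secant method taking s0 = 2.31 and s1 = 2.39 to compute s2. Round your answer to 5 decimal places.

2.37342

h(2.31) = -2.9760368, h(2.39) = 0.7780864
s2 = 2.3900000 − 0.7780864·(2.3900000 − 2.3100000) / (0.7780864 − (-2.9760368)) = 2.3900000 − (0.0622469)/(3.7541232) = 2.3734191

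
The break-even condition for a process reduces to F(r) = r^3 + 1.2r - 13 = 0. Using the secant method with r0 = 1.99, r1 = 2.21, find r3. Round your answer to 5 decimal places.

2.18151

F(1.99) = -2.7314010, F(2.21) = 0.4458610
r2 = 2.2100000 − 0.4458610·(2.2100000 − 1.9900000) / (0.4458610 − (-2.7314010)) = 2.2100000 − (0.0980894)/(3.1772620) = 2.1791277
F(2.1791277) = -0.0372465
r3 = 2.1791277 − (-0.0372465)·(2.1791277 − 2.2100000) / (-0.0372465 − 0.4458610) = 2.1791277 − (0.0011499)/(-0.4831075) = 2.1815079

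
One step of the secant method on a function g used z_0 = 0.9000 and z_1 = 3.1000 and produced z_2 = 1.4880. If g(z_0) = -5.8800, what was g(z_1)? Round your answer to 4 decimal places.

16.1200

The secant line through (0.9000, -5.8800) and (3.1000, g(z_1)) crosses zero at z_2 = 1.4880.
So (0.9000, -5.8800), (3.1000, g(z_1)), (1.4880, 0) are collinear:
g(z_1) = -5.8800 · (3.1000 − 1.4880) / (0.9000 − 1.4880) = -5.8800 · (1.612000)/(-0.588000) = 16.120000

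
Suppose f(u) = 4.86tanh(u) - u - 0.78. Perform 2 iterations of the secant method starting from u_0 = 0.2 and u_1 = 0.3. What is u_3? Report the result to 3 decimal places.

f(0.2) = -0.02076, f(0.3) = 0.33578
u_2 = 0.30000 − 0.33578·(0.30000 − 0.20000) / (0.33578 − (-0.02076)) = 0.30000 − (0.03358)/(0.35654) = 0.20582
f(0.20582) = 0.00058
u_3 = 0.20582 − 0.00058·(0.20582 − 0.30000) / (0.00058 − 0.33578) = 0.20582 − (-0.00005)/(-0.33520) = 0.20566

0.206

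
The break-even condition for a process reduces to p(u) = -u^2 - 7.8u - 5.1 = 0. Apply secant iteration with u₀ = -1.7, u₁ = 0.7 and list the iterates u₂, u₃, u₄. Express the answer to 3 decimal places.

p(-1.7) = 5.27000, p(0.7) = -11.05000
u₂ = 0.70000 − (-11.05000)·(0.70000 − (-1.70000)) / (-11.05000 − 5.27000) = 0.70000 − (-26.52000)/(-16.32000) = -0.92500
p(-0.92500) = 1.25938
u₃ = -0.92500 − 1.25938·(-0.92500 − 0.70000) / (1.25938 − (-11.05000)) = -0.92500 − (-2.04648)/(12.30938) = -0.75875
p(-0.75875) = 0.24252
u₄ = -0.75875 − 0.24252·(-0.75875 − (-0.92500)) / (0.24252 − 1.25938) = -0.75875 − (0.04032)/(-1.01685) = -0.71909

-0.925, -0.759, -0.719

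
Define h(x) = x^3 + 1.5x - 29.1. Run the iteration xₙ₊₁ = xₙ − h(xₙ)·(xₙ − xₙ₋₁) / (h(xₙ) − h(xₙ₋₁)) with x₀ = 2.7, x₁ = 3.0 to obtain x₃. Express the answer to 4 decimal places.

h(2.7) = -5.367000, h(3.0) = 2.400000
x₂ = 3.000000 − 2.400000·(3.000000 − 2.700000) / (2.400000 − (-5.367000)) = 3.000000 − (0.720000)/(7.767000) = 2.907300
h(2.907300) = -0.165404
x₃ = 2.907300 − (-0.165404)·(2.907300 − 3.000000) / (-0.165404 − 2.400000) = 2.907300 − (0.015333)/(-2.565404) = 2.913277

2.9133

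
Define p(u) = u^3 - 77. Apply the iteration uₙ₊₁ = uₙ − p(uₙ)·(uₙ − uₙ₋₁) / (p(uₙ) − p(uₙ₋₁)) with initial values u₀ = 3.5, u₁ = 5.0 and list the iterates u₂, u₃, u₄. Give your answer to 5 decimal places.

p(3.5) = -34.1250000, p(5.0) = 48.0000000
u₂ = 5.0000000 − 48.0000000·(5.0000000 − 3.5000000) / (48.0000000 − (-34.1250000)) = 5.0000000 − (72.0000000)/(82.1250000) = 4.1232877
p(4.1232877) = -6.8979196
u₃ = 4.1232877 − (-6.8979196)·(4.1232877 − 5.0000000) / (-6.8979196 − 48.0000000) = 4.1232877 − (6.0474912)/(-54.8979196) = 4.2334465
p(4.2334465) = -1.1278779
u₄ = 4.2334465 − (-1.1278779)·(4.2334465 − 4.1232877) / (-1.1278779 − (-6.8979196)) = 4.2334465 − (-0.1242457)/(5.7700417) = 4.2549794

4.12329, 4.23345, 4.25498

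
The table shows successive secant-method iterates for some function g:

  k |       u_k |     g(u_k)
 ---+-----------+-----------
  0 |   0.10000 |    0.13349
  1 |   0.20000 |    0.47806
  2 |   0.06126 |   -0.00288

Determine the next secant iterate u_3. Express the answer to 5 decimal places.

u_3 = 0.06126 − (-0.00288)·(0.06126 − 0.20000) / (-0.00288 − 0.47806)
   = 0.06126 − (0.0003996)/(-0.4809400) = 0.0620908

0.06209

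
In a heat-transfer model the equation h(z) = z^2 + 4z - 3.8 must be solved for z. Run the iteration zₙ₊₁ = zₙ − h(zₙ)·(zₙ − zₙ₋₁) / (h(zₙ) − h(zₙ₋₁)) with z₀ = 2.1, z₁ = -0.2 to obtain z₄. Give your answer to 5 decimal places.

0.79082

h(2.1) = 9.0100000, h(-0.2) = -4.5600000
z₂ = -0.2000000 − (-4.5600000)·(-0.2000000 − 2.1000000) / (-4.5600000 − 9.0100000) = -0.2000000 − (10.4880000)/(-13.5700000) = 0.5728814
h(0.5728814) = -1.1802815
z₃ = 0.5728814 − (-1.1802815)·(0.5728814 − (-0.2000000)) / (-1.1802815 − (-4.5600000)) = 0.5728814 − (-0.9122176)/(3.3797185) = 0.8427907
h(0.8427907) = 0.2814590
z₄ = 0.8427907 − 0.2814590·(0.8427907 − 0.5728814) / (0.2814590 − (-1.1802815)) = 0.8427907 − (0.0759684)/(1.4617405) = 0.7908195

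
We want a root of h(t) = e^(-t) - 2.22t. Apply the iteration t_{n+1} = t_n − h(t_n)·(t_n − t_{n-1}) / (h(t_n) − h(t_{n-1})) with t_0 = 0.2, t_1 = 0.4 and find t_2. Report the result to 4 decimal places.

0.3265

h(0.2) = 0.374731, h(0.4) = -0.217680
t_2 = 0.400000 − (-0.217680)·(0.400000 − 0.200000) / (-0.217680 − 0.374731) = 0.400000 − (-0.043536)/(-0.592411) = 0.326510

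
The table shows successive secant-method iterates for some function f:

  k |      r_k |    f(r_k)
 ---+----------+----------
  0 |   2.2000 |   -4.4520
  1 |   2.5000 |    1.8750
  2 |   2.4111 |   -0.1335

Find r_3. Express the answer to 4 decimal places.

r_3 = 2.4111 − (-0.1335)·(2.4111 − 2.5000) / (-0.1335 − 1.8750)
   = 2.4111 − (0.011868)/(-2.008500) = 2.417009

2.4170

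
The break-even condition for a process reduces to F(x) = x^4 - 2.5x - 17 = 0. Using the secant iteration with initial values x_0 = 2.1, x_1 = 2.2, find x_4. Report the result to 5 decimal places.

F(2.1) = -2.8019000, F(2.2) = 0.9256000
x_2 = 2.2000000 − 0.9256000·(2.2000000 − 2.1000000) / (0.9256000 − (-2.8019000)) = 2.2000000 − (0.0925600)/(3.7275000) = 2.1751683
F(2.1751683) = -0.0521787
x_3 = 2.1751683 − (-0.0521787)·(2.1751683 − 2.2000000) / (-0.0521787 − 0.9256000) = 2.1751683 − (0.0012957)/(-0.9777787) = 2.1764935
F(2.1764935) = -0.0008914
x_4 = 2.1764935 − (-0.0008914)·(2.1764935 − 2.1751683) / (-0.0008914 − (-0.0521787)) = 2.1764935 − (-0.0000012)/(0.0512874) = 2.1765165

2.17652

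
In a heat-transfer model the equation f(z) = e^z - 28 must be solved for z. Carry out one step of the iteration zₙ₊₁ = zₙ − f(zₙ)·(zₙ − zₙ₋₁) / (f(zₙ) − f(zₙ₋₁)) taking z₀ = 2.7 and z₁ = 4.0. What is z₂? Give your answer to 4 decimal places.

f(2.7) = -13.120268, f(4.0) = 26.598150
z₂ = 4.000000 − 26.598150·(4.000000 − 2.700000) / (26.598150 − (-13.120268)) = 4.000000 − (34.577595)/(39.718418) = 3.129432

3.1294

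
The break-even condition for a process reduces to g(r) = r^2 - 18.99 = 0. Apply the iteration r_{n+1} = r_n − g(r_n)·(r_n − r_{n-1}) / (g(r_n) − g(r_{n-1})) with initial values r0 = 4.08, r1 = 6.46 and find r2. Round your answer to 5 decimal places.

4.30235

g(4.08) = -2.3436000, g(6.46) = 22.7416000
r2 = 6.4600000 − 22.7416000·(6.4600000 − 4.0800000) / (22.7416000 − (-2.3436000)) = 6.4600000 − (54.1250080)/(25.0852000) = 4.3023529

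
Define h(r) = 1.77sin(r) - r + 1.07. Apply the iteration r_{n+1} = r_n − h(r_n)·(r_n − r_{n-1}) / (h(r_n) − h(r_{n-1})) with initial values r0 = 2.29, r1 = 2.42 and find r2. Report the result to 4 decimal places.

2.3396

h(2.29) = 0.111625, h(2.42) = -0.180771
r2 = 2.420000 − (-0.180771)·(2.420000 − 2.290000) / (-0.180771 − 0.111625) = 2.420000 − (-0.023500)/(-0.292396) = 2.339629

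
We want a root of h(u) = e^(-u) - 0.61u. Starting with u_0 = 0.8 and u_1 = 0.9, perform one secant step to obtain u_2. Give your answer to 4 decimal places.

0.7627

h(0.8) = -0.038671, h(0.9) = -0.142430
u_2 = 0.900000 − (-0.142430)·(0.900000 − 0.800000) / (-0.142430 − (-0.038671)) = 0.900000 − (-0.014243)/(-0.103759) = 0.762730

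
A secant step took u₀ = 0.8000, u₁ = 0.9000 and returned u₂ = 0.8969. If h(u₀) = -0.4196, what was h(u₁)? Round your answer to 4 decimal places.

0.0134

The secant line through (0.8000, -0.4196) and (0.9000, h(u₁)) crosses zero at u₂ = 0.8969.
So (0.8000, -0.4196), (0.9000, h(u₁)), (0.8969, 0) are collinear:
h(u₁) = -0.4196 · (0.9000 − 0.8969) / (0.8000 − 0.8969) = -0.4196 · (0.003100)/(-0.096900) = 0.013424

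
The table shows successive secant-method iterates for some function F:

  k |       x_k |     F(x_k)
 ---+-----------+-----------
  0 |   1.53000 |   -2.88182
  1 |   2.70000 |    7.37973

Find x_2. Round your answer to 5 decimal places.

x_2 = 2.70000 − 7.37973·(2.70000 − 1.53000) / (7.37973 − (-2.88182))
   = 2.70000 − (8.6342841)/(10.2615500) = 1.8585790

1.85858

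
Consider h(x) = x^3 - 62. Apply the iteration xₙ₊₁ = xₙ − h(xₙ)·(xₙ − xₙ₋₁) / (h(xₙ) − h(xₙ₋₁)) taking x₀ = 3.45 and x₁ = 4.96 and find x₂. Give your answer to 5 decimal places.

3.84049

h(3.45) = -20.9363750, h(4.96) = 60.0239360
x₂ = 4.9600000 − 60.0239360·(4.9600000 − 3.4500000) / (60.0239360 − (-20.9363750)) = 4.9600000 − (90.6361434)/(80.9603110) = 3.8404867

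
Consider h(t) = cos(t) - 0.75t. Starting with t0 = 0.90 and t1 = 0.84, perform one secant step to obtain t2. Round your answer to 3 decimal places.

0.865

h(0.90) = -0.05339, h(0.84) = 0.03746
t2 = 0.84000 − 0.03746·(0.84000 − 0.90000) / (0.03746 − (-0.05339)) = 0.84000 − (-0.00225)/(0.09085) = 0.86474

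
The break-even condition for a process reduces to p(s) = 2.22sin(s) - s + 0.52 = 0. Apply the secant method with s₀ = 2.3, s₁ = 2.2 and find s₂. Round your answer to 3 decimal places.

p(2.3) = -0.12453, p(2.2) = 0.11486
s₂ = 2.20000 − 0.11486·(2.20000 − 2.30000) / (0.11486 − (-0.12453)) = 2.20000 − (-0.01149)/(0.23940) = 2.24798

2.248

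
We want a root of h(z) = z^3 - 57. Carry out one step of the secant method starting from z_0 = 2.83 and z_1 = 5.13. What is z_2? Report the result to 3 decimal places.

h(2.83) = -34.33481, h(5.13) = 78.00570
z_2 = 5.13000 − 78.00570·(5.13000 − 2.83000) / (78.00570 − (-34.33481)) = 5.13000 − (179.41310)/(112.34051) = 3.53295

3.533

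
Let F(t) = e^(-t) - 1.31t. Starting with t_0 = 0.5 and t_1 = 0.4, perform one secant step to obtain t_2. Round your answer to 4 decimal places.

0.4751

F(0.5) = -0.048469, F(0.4) = 0.146320
t_2 = 0.400000 − 0.146320·(0.400000 − 0.500000) / (0.146320 − (-0.048469)) = 0.400000 − (-0.014632)/(0.194789) = 0.475117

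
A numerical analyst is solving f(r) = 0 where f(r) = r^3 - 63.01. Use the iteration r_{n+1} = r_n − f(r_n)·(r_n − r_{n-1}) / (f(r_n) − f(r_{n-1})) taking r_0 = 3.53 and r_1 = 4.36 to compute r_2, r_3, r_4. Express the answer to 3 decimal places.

3.936, 3.975, 3.979

f(3.53) = -19.02302, f(4.36) = 19.87186
r_2 = 4.36000 − 19.87186·(4.36000 − 3.53000) / (19.87186 − (-19.02302)) = 4.36000 − (16.49364)/(38.89488) = 3.93594
f(3.93594) = -2.03575
r_3 = 3.93594 − (-2.03575)·(3.93594 − 4.36000) / (-2.03575 − 19.87186) = 3.93594 − (0.86328)/(-21.90761) = 3.97535
f(3.97535) = -0.18600
r_4 = 3.97535 − (-0.18600)·(3.97535 − 3.93594) / (-0.18600 − (-2.03575)) = 3.97535 − (-0.00733)/(1.84975) = 3.97931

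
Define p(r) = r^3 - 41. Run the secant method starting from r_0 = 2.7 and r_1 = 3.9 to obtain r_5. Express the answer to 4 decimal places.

p(2.7) = -21.317000, p(3.9) = 18.319000
r_2 = 3.900000 − 18.319000·(3.900000 − 2.700000) / (18.319000 − (-21.317000)) = 3.900000 − (21.982800)/(39.636000) = 3.345383
p(3.345383) = -3.559854
r_3 = 3.345383 − (-3.559854)·(3.345383 − 3.900000) / (-3.559854 − 18.319000) = 3.345383 − (1.974356)/(-21.878854) = 3.435623
p(3.435623) = -0.447593
r_4 = 3.435623 − (-0.447593)·(3.435623 − 3.345383) / (-0.447593 − (-3.559854)) = 3.435623 − (-0.040391)/(3.112261) = 3.448601
p(3.448601) = 0.013703
r_5 = 3.448601 − 0.013703·(3.448601 − 3.435623) / (0.013703 − (-0.447593)) = 3.448601 − (0.000178)/(0.461296) = 3.448216

3.4482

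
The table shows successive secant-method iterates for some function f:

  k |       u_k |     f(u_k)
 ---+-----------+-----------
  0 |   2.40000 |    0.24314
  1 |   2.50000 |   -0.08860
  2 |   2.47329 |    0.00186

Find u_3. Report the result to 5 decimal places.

2.47384

u_3 = 2.47329 − 0.00186·(2.47329 − 2.50000) / (0.00186 − (-0.08860))
   = 2.47329 − (-0.0000497)/(0.0904600) = 2.4738392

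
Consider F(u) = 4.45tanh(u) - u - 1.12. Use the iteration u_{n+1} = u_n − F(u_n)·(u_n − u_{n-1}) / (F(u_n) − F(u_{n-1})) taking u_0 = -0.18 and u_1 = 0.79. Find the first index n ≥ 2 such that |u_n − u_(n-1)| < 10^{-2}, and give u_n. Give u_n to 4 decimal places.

n = 5, u_n = 0.3409

F(-0.18) = -1.732460, F(0.79) = 1.019920
u_2 = 0.790000 − 1.019920·(0.970000)/(2.752380) = 0.430557;  |Δ| = 0.359443
F(0.430557) = 0.255195
u_3 = 0.430557 − 0.255195·(-0.359443)/(-0.764725) = 0.310609;  |Δ| = 0.119949
F(0.310609) = -0.091200
u_4 = 0.310609 − (-0.091200)·(-0.119949)/(-0.346395) = 0.342189;  |Δ| = 0.031581
F(0.342189) = 0.003776
u_5 = 0.342189 − 0.003776·(0.031581)/(0.094976) = 0.340934;  |Δ| = 0.001256
|u_5 − u_4| = 0.001256 < 10^{-2}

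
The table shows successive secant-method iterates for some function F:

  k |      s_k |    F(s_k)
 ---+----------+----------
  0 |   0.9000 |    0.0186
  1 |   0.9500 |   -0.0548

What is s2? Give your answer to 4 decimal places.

s2 = 0.9500 − (-0.0548)·(0.9500 − 0.9000) / (-0.0548 − 0.0186)
   = 0.9500 − (-0.002740)/(-0.073400) = 0.912670

0.9127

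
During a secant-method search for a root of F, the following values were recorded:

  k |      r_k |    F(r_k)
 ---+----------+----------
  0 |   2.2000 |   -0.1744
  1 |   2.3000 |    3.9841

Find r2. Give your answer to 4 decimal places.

2.2042

r2 = 2.3000 − 3.9841·(2.3000 − 2.2000) / (3.9841 − (-0.1744))
   = 2.3000 − (0.398410)/(4.158500) = 2.204194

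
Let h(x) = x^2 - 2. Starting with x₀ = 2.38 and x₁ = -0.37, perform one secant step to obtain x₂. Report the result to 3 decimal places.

h(2.38) = 3.66440, h(-0.37) = -1.86310
x₂ = -0.37000 − (-1.86310)·(-0.37000 − 2.38000) / (-1.86310 − 3.66440) = -0.37000 − (5.12352)/(-5.52750) = 0.55692

0.557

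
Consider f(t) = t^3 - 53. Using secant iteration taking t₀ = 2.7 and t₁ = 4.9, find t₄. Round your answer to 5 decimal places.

3.76340

f(2.7) = -33.3170000, f(4.9) = 64.6490000
t₂ = 4.9000000 − 64.6490000·(4.9000000 − 2.7000000) / (64.6490000 − (-33.3170000)) = 4.9000000 − (142.2278000)/(97.9660000) = 3.4481922
f(3.4481922) = -12.0008921
t₃ = 3.4481922 − (-12.0008921)·(3.4481922 − 4.9000000) / (-12.0008921 − 64.6490000) = 3.4481922 − (17.4229884)/(-76.6498921) = 3.6754983
f(3.6754983) = -3.3466344
t₄ = 3.6754983 − (-3.3466344)·(3.6754983 − 3.4481922) / (-3.3466344 − (-12.0008921)) = 3.6754983 − (-0.7607104)/(8.6542577) = 3.7633985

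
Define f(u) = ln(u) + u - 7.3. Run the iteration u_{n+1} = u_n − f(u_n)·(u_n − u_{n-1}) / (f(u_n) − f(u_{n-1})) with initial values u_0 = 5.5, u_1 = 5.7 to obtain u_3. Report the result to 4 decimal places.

f(5.5) = -0.095252, f(5.7) = 0.140466
u_2 = 5.700000 − 0.140466·(5.700000 − 5.500000) / (0.140466 − (-0.095252)) = 5.700000 − (0.028093)/(0.235718) = 5.580818
f(5.580818) = 0.000154
u_3 = 5.580818 − 0.000154·(5.580818 − 5.700000) / (0.000154 − 0.140466) = 5.580818 − (-0.000018)/(-0.140312) = 5.580688

5.5807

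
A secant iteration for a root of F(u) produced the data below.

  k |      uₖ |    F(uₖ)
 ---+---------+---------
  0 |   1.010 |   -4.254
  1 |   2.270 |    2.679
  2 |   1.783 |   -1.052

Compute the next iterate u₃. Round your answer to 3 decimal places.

1.920

u₃ = 1.783 − (-1.052)·(1.783 − 2.270) / (-1.052 − 2.679)
   = 1.783 − (0.51232)/(-3.73100) = 1.92032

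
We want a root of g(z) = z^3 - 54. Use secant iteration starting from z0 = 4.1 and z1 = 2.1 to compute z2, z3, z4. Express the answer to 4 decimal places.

g(4.1) = 14.921000, g(2.1) = -44.739000
z2 = 2.100000 − (-44.739000)·(2.100000 − 4.100000) / (-44.739000 − 14.921000) = 2.100000 − (89.478000)/(-59.660000) = 3.599799
g(3.599799) = -7.351820
z3 = 3.599799 − (-7.351820)·(3.599799 − 2.100000) / (-7.351820 − (-44.739000)) = 3.599799 − (-11.026251)/(37.387180) = 3.894719
g(3.894719) = 5.078377
z4 = 3.894719 − 5.078377·(3.894719 − 3.599799) / (5.078377 − (-7.351820)) = 3.894719 − (1.497718)/(12.430197) = 3.774229

3.5998, 3.8947, 3.7742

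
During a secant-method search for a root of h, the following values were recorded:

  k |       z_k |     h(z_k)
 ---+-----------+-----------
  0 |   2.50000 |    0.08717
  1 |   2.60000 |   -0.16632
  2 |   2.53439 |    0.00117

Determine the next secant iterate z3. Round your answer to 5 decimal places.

z3 = 2.53439 − 0.00117·(2.53439 − 2.60000) / (0.00117 − (-0.16632))
   = 2.53439 − (-0.0000768)/(0.1674900) = 2.5348483

2.53485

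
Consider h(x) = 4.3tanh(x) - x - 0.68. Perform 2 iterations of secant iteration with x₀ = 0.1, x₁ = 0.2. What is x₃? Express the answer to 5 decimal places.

0.21001

h(0.1) = -0.3514276, h(0.2) = -0.0312861
x₂ = 0.2000000 − (-0.0312861)·(0.2000000 − 0.1000000) / (-0.0312861 − (-0.3514276)) = 0.2000000 − (-0.0031286)/(0.3201415) = 0.2097726
h(0.2097726) = -0.0007527
x₃ = 0.2097726 − (-0.0007527)·(0.2097726 − 0.2000000) / (-0.0007527 − (-0.0312861)) = 0.2097726 − (-0.0000074)/(0.0305335) = 0.2100135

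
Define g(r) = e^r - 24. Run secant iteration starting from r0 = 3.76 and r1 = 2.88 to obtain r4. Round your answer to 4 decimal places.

g(3.76) = 18.948426, g(2.88) = -6.185727
r2 = 2.880000 − (-6.185727)·(2.880000 − 3.760000) / (-6.185727 − 18.948426) = 2.880000 − (5.443440)/(-25.134153) = 3.096575
g(3.096575) = -1.877937
r3 = 3.096575 − (-1.877937)·(3.096575 − 2.880000) / (-1.877937 − (-6.185727)) = 3.096575 − (-0.406715)/(4.307789) = 3.190989
g(3.190989) = 0.312468
r4 = 3.190989 − 0.312468·(3.190989 − 3.096575) / (0.312468 − (-1.877937)) = 3.190989 − (0.029501)/(2.190405) = 3.177521

3.1775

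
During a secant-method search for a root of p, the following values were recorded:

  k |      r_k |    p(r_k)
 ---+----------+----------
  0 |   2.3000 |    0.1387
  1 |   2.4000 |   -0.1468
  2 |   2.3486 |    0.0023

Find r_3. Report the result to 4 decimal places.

2.3494

r_3 = 2.3486 − 0.0023·(2.3486 − 2.4000) / (0.0023 − (-0.1468))
   = 2.3486 − (-0.000118)/(0.149100) = 2.349393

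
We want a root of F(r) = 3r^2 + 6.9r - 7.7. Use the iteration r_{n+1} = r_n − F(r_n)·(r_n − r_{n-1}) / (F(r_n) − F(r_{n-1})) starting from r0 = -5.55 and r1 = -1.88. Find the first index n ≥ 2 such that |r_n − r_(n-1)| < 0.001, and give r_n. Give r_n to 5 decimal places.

n = 7, r_n = -3.12210

F(-5.55) = 46.4125000, F(-1.88) = -10.0688000
r2 = -1.8800000 − (-10.0688000)·(3.6700000)/(-56.4813000) = -2.5342430;  |Δ| = 0.6542430
F(-2.5342430) = -5.9191138
r3 = -2.5342430 − (-5.9191138)·(-0.6542430)/(4.1496862) = -3.4674555;  |Δ| = 0.9332125
F(-3.4674555) = 4.4442997
r4 = -3.4674555 − 4.4442997·(-0.9332125)/(10.3634136) = -3.0672518;  |Δ| = 0.4002036
F(-3.0672518) = -0.6399362
r5 = -3.0672518 − (-0.6399362)·(0.4002036)/(-5.0842360) = -3.1176242;  |Δ| = 0.0503723
F(-3.1176242) = -0.0528655
r6 = -3.1176242 − (-0.0528655)·(-0.0503723)/(0.5870708) = -3.1221602;  |Δ| = 0.0045360
F(-3.1221602) = 0.0007472
r7 = -3.1221602 − 0.0007472·(-0.0045360)/(0.0536126) = -3.1220970;  |Δ| = 0.0000632
|r7 − r6| = 0.0000632 < 0.001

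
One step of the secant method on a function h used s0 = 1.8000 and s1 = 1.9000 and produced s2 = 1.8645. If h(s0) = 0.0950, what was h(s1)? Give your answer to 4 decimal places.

The secant line through (1.8000, 0.0950) and (1.9000, h(s1)) crosses zero at s2 = 1.8645.
So (1.8000, 0.0950), (1.9000, h(s1)), (1.8645, 0) are collinear:
h(s1) = 0.0950 · (1.9000 − 1.8645) / (1.8000 − 1.8645) = 0.0950 · (0.035500)/(-0.064500) = -0.052287

-0.0523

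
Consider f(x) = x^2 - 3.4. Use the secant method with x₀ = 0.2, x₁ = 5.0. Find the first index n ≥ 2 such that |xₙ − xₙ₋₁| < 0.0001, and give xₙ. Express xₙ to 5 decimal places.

n = 8, xₙ = 1.84391

f(0.2) = -3.3600000, f(5.0) = 21.6000000
x₂ = 5.0000000 − 21.6000000·(4.8000000)/(24.9600000) = 0.8461538;  |Δ| = 4.1538462
f(0.8461538) = -2.6840237
x₃ = 0.8461538 − (-2.6840237)·(-4.1538462)/(-24.2840237) = 1.3052632;  |Δ| = 0.4591093
f(1.3052632) = -1.6962881
x₄ = 1.3052632 − (-1.6962881)·(0.4591093)/(0.9877356) = 2.0937147;  |Δ| = 0.7884516
f(2.0937147) = 0.9836413
x₅ = 2.0937147 − 0.9836413·(0.7884516)/(2.6799294) = 1.8043214;  |Δ| = 0.2893933
f(1.8043214) = -0.1444241
x₆ = 1.8043214 − (-0.1444241)·(-0.2893933)/(-1.1280654) = 1.8413719;  |Δ| = 0.0370505
f(1.8413719) = -0.0093494
x₇ = 1.8413719 − (-0.0093494)·(0.0370505)/(0.1350747) = 1.8439364;  |Δ| = 0.0025645
f(1.8439364) = 0.0001016
x₈ = 1.8439364 − 0.0001016·(0.0025645)/(0.0094510) = 1.8439089;  |Δ| = 0.0000276
|x₈ − x₇| = 0.0000276 < 0.0001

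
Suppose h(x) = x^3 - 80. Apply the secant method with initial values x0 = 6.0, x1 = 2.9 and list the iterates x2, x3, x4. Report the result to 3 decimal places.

3.800, 4.542, 4.280

h(6.0) = 136.00000, h(2.9) = -55.61100
x2 = 2.90000 − (-55.61100)·(2.90000 − 6.00000) / (-55.61100 − 136.00000) = 2.90000 − (172.39410)/(-191.61100) = 3.79971
h(3.79971) = -25.14061
x3 = 3.79971 − (-25.14061)·(3.79971 − 2.90000) / (-25.14061 − (-55.61100)) = 3.79971 − (-22.61923)/(30.47039) = 4.54204
h(4.54204) = 13.70309
x4 = 4.54204 − 13.70309·(4.54204 − 3.79971) / (13.70309 − (-25.14061)) = 4.54204 − (10.17229)/(38.84371) = 4.28017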